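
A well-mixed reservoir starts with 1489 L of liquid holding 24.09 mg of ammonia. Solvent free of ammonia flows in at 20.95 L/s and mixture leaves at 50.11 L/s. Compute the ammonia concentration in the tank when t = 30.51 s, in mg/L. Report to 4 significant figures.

0.008414 mg/L

Total volume: dV/dt = Q_in − Q_out = -29.1600 L/s, so V(t) = 1489 − 29.1600 t and V(30.51) = 599.328 L.
Solute balance: dm/dt = 0 − Q_out C = −Q_out m/V(t).
dm/m = −Q_out dt/(V₀ − 29.1600 t); integrating gives ln(m/m₀) = −(Q_out/(Q_in−Q_out)) ln(V/V₀).
m = m₀ (V₀/V)^(Q_out/(Q_in−Q_out)) = 24.09 × (1489/599.328)^(-1.71845) = 5.04260 mg.
C = m/V = 5.04260/599.328 = 0.00841374 mg/L.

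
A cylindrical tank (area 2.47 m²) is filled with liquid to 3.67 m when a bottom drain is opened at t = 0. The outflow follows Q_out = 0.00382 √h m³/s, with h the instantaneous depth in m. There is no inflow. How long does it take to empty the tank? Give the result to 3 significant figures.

A dh/dt = −Q_out = −0.00382 √h.
∫ h^(−1/2) dh = −(0.00382/A) ∫ dt, giving 2√h = 2√h₀ − (0.00382/A) t.
Tank is empty when √h = 0: t_empty = 2A√h₀/0.00382.
t_empty = 2·2.47·√3.67/0.00382 = 4.9400·1.9157/0.00382 = 2477.4 s.

2480 s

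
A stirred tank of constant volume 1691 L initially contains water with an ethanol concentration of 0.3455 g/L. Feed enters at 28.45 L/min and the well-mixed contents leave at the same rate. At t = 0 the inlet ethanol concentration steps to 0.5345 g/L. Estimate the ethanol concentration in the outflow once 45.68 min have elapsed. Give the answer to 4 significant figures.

0.4469 g/L

Mass balance on the solute (V constant): V dC/dt = Q(C_in − C).
Rewrite as dC/dt + C/τ = C_in/τ, τ = V/Q = 59.4376 min.
C approaches C_in exponentially: C(t) = C_in + (C₀ − C_in) e^(−t/τ).
C(45.68) = 0.5345 + (0.3455 − 0.5345)·e^(−45.68/59.4376) = 0.5345 + (-0.189000)·0.463691 = 0.446862 g/L.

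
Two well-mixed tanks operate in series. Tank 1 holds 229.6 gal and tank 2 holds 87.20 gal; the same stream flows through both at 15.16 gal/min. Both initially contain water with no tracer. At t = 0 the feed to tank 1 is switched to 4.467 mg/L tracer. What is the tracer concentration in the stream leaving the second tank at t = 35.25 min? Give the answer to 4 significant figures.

Time constants: τᵢ = Vᵢ/Q for each well-mixed tank.
τ₁ = 229.6/15.16 = 15.1451 min; τ₂ = 87.20/15.16 = 5.75198 min.
Solving the cascade with C₁(0)=C₂(0)=0 gives C₂(t) = C_in[1 − (τ₁ e^(−t/τ₁) − τ₂ e^(−t/τ₂))/(τ₁ − τ₂)].
At t = 35.25: e^(−t/τ₁) = 0.0975410, e^(−t/τ₂) = 0.00218023.
C₂ = 4.467·[1 − (15.1451·0.0975410 − 5.75198·0.00218023)/(9.39314)] = 4.467·0.844064 = 3.77043 mg/L.

3.770 mg/L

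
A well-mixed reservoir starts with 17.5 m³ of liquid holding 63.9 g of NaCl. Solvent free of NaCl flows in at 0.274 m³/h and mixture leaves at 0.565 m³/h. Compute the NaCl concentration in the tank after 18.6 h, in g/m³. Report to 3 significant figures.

2.58 g/m³

Total volume: dV/dt = Q_in − Q_out = -0.29100 m³/h, so V(t) = 17.5 − 0.29100 t and V(18.6) = 12.087 m³.
No NaCl enters, so dm/dt = −Q_out · (m/V).
Separate: dm/m = −Q_out dt/V(t) ⇒ ln(m/m₀) = −(Q_out/(Q_in−Q_out)) ln(V/V₀).
m = m₀ (V₀/V)^(Q_out/(Q_in−Q_out)) = 63.9 × (17.5/12.087)^(-1.9416) = 31.151 g.
C = m/V = 31.151/12.087 = 2.5772 g/m³.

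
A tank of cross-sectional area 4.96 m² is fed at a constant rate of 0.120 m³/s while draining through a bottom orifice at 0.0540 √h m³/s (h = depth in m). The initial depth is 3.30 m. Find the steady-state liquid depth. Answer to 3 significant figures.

4.94 m

A dh/dt = Q_in − 0.0540 √h. Steady state requires inflow = outflow:
Q_in = 0.0540 √h_ss ⇒ √h_ss = 0.120/0.0540 = 2.2222.
h_ss = 2.2222² = 4.9383 m. (Since h₀ = 3.30 m < h_ss, the level will rise toward this value.)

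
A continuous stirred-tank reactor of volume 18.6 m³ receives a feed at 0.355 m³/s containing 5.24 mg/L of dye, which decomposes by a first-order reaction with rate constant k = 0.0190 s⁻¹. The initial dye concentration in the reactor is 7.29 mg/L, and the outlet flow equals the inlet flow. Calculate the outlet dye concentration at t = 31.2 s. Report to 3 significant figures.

4.05 mg/L

V dC/dt = Q(C_in − C) − k V C.
dC/dt = (Q/V) C_in − (Q/V + k) C; effective rate a = Q/V + k = 0.019086 + 0.0190 = 0.038086 s⁻¹.
C_ss = Q C_in/(Q + kV) = 2.6259 mg/L; C(t) = C_ss + (C₀ − C_ss) e^(−a t).
C(31.2) = 2.6259 + (4.6641)·e^(−0.038086·31.2) = 2.6259 + (4.6641)·0.30474 = 4.0473 mg/L.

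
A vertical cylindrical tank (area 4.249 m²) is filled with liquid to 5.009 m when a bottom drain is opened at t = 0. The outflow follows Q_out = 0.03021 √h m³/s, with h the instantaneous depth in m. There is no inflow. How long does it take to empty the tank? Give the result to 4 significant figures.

629.6 s

Accumulation of liquid (constant cross-section A): A dh/dt = −0.03021 √h.
This is separable: 2 d(√h)/dt = −0.03021/A, so √h = √h₀ − (0.03021/(2A)) t.
Tank is empty when √h = 0: t_empty = 2A√h₀/0.03021.
t_empty = 2·4.249·√5.009/0.03021 = 8.49800·2.23808/0.03021 = 629.566 s.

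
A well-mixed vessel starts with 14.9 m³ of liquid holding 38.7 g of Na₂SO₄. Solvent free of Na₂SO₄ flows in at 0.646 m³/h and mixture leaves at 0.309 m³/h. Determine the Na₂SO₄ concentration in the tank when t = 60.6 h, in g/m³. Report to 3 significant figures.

Total volume: dV/dt = Q_in − Q_out = 0.33700 m³/h, so V(t) = 14.9 + 0.33700 t and V(60.6) = 35.322 m³.
Species balance (pure solvent in): dm/dt = −Q_out · m/V(t).
dm/m = −Q_out dt/(V₀ + 0.33700 t); integrating gives ln(m/m₀) = −(Q_out/(Q_in−Q_out)) ln(V/V₀).
m = m₀ (V₀/V)^(Q_out/(Q_in−Q_out)) = 38.7 × (14.9/35.322)^(0.91691) = 17.539 g.
C = m/V = 17.539/35.322 = 0.49653 g/m³.

0.497 g/m³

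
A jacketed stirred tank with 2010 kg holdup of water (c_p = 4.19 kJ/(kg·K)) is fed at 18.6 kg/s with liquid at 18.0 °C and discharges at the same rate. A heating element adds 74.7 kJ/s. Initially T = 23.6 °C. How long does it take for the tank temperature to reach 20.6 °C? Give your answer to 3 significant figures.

M c_p dT/dt = ṁ c_p (T_in − T) + Q̇.
τ = M/ṁ = 108.06 s; T_ss = T_in + Q̇/(ṁ c_p) = 18.959 °C.
T(t) = T_ss + (T₀ − T_ss) e^(−t/τ). Set T = 20.6:
e^(−t/τ) = (20.6 − 18.959)/(23.6 − 18.959) = 0.35366
t = −108.06 · ln(0.35366) = 112.33 s.

112 s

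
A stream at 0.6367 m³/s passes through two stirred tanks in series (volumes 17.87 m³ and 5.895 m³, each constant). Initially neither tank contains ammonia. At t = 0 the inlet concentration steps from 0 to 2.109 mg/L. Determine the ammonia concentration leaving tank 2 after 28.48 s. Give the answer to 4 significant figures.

1.016 mg/L

Time constants: τᵢ = Vᵢ/Q for each well-mixed tank.
τ₁ = 17.87/0.6367 = 28.0666 s; τ₂ = 5.895/0.6367 = 9.25868 s.
Tank 1: C₁ = C_in(1 − e^(−t/τ₁)). Tank 2 (τ₁ ≠ τ₂): C₂ = C_in[1 − (τ₁ e^(−t/τ₁) − τ₂ e^(−t/τ₂))/(τ₁ − τ₂)].
At t = 28.48: e^(−t/τ₁) = 0.362500, e^(−t/τ₂) = 0.0461419.
C₂ = 2.109·[1 − (28.0666·0.362500 − 9.25868·0.0461419)/(18.8079)] = 2.109·0.481764 = 1.01604 mg/L.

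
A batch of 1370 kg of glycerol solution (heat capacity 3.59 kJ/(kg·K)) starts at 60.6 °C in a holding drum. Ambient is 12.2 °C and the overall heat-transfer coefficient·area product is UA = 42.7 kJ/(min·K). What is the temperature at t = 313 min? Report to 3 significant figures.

Heat balance on the well-mixed liquid: M c_p dT/dt = −UA(T − T_amb).
dT/dt = (T_ss − T)/τ with T_ss = T_amb = 12.200 °C, τ = M c_p/UA = 1370·3.59/42.7 = 115.18 min.
Solution: T(t) = T_ss + (T₀ − T_ss) e^(−t/τ).
T(313) = 12.200 + (48.400)·0.066045 = 15.397 °C.

15.4 °C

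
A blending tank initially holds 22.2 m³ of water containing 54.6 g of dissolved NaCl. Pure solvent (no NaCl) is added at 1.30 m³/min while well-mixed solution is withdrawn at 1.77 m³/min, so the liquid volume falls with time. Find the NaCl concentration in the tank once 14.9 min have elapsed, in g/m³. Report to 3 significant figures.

Total volume: dV/dt = Q_in − Q_out = -0.47000 m³/min, so V(t) = 22.2 − 0.47000 t and V(14.9) = 15.197 m³.
No NaCl enters, so dm/dt = −Q_out · (m/V).
dm/m = −Q_out dt/(V₀ − 0.47000 t); integrating gives ln(m/m₀) = −(Q_out/(Q_in−Q_out)) ln(V/V₀).
m = m₀ (V₀/V)^(Q_out/(Q_in−Q_out)) = 54.6 × (22.2/15.197)^(-3.7660) = 13.102 g.
C = m/V = 13.102/15.197 = 0.86214 g/m³.

0.862 g/m³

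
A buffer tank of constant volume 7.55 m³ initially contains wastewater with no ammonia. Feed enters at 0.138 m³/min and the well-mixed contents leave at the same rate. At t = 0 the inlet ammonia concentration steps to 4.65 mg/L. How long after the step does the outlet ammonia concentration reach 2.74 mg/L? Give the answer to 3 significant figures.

Unsteady species balance (constant V, well mixed): V dC/dt = Q(C_in − C), so τ = V/Q = 54.710 min.
C(t) = C_in + (C₀ − C_in) e^(−t/τ). Set C = 2.74 and solve for t:
e^(−t/τ) = (C − C_in)/(C₀ − C_in) = (2.74 − 4.65)/(0 − 4.65) = 0.41075
t = −τ ln(…) = 54.710 × 0.88976 = 48.679 min.

48.7 min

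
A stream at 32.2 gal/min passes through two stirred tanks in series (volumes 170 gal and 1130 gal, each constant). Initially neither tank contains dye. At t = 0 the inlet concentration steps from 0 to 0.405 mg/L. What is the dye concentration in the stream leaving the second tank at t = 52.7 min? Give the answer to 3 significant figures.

0.299 mg/L

Each tank obeys Vᵢ dCᵢ/dt = Q(Cᵢ₋₁ − Cᵢ), so τᵢ = Vᵢ/Q.
τ₁ = 170/32.2 = 5.2795 min; τ₂ = 1130/32.2 = 35.093 min.
Solving the cascade with C₁(0)=C₂(0)=0 gives C₂(t) = C_in[1 − (τ₁ e^(−t/τ₁) − τ₂ e^(−t/τ₂))/(τ₁ − τ₂)].
At t = 52.7: e^(−t/τ₁) = 4.6225e-05, e^(−t/τ₂) = 0.22275.
C₂ = 0.405·[1 − (5.2795·4.6225e-05 − 35.093·0.22275)/(-29.814)] = 0.405·0.73782 = 0.29882 mg/L.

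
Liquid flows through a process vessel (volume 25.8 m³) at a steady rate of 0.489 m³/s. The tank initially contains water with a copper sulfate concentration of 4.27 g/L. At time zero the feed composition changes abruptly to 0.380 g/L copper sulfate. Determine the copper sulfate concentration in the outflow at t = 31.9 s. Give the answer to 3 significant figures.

Transient balance on the dissolved component: V dC/dt = Q(C_in − C).
So dC/dt = (C_in − C)/τ with τ = V/Q = 25.8/0.489 = 52.761 s.
C approaches C_in exponentially: C(t) = C_in + (C₀ − C_in) e^(−t/τ).
C(31.9) = 0.380 + (4.27 − 0.380)·e^(−31.9/52.761) = 0.380 + (3.8900)·0.54628 = 2.5050 g/L.

2.51 g/L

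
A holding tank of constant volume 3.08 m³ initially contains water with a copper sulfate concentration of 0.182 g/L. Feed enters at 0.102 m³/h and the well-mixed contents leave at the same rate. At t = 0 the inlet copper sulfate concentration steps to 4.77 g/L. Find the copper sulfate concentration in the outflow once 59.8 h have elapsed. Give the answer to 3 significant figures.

4.14 g/L

Species balance on the tank: V dC/dt = Q(C_in − C).
So dC/dt = (C_in − C)/τ with τ = V/Q = 3.08/0.102 = 30.196 h.
This is linear first-order; C(t) = C_in + (C₀ − C_in) e^(−t/τ).
C(59.8) = 4.77 + (0.182 − 4.77)·e^(−59.8/30.196) = 4.77 + (-4.5880)·0.13802 = 4.1368 g/L.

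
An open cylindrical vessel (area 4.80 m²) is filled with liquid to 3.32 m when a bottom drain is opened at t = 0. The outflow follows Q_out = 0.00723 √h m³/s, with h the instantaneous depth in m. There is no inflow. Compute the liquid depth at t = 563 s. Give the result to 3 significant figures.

1.95 m

With no inflow, A dh/dt = −0.00723 √h.
∫ h^(−1/2) dh = −(0.00723/A) ∫ dt, giving 2√h = 2√h₀ − (0.00723/A) t.
√h = √3.32 − 0.00723·563/(2·4.80) = 1.8221 − 0.42401 = 1.3981.
h = 1.3981² = 1.9546 m.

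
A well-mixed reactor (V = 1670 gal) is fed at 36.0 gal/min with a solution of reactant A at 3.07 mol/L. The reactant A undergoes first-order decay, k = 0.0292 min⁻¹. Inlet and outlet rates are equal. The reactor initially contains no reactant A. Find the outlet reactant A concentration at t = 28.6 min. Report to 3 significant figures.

Accumulation = in − out − consumed: V dC/dt = Q C_in − Q C − k V C.
dC/dt = (Q/V) C_in − (Q/V + k) C; effective rate a = Q/V + k = 0.021557 + 0.0292 = 0.050757 min⁻¹.
C_ss = Q C_in/(Q + kV) = 1.3039 mol/L; C(t) = C_ss + (C₀ − C_ss) e^(−a t).
C(28.6) = 1.3039 + (-1.3039)·e^(−0.050757·28.6) = 1.3039 + (-1.3039)·0.23418 = 0.99851 mol/L.

0.999 mol/L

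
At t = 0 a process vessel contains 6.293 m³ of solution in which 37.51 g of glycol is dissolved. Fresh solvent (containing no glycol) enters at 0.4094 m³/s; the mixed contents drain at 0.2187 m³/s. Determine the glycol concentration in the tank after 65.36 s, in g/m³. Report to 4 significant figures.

Let m(t) be the amount of glycol. Volume: V(t) = V₀ + (Q_in − Q_out) t = 6.293 + 0.190700 t; V(65.36) = 18.7572 m³.
Species balance (pure solvent in): dm/dt = −Q_out · m/V(t).
dm/m = −Q_out dt/(V₀ + 0.190700 t); integrating gives ln(m/m₀) = −(Q_out/(Q_in−Q_out)) ln(V/V₀).
m = m₀ (V₀/V)^(Q_out/(Q_in−Q_out)) = 37.51 × (6.293/18.7572)^(1.14683) = 10.7200 g.
C = m/V = 10.7200/18.7572 = 0.571517 g/m³.

0.5715 g/m³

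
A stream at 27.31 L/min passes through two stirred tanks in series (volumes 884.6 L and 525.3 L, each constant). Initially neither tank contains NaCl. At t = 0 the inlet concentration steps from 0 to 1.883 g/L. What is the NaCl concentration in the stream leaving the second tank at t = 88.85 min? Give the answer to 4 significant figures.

1.612 g/L

Each tank obeys Vᵢ dCᵢ/dt = Q(Cᵢ₋₁ − Cᵢ), so τᵢ = Vᵢ/Q.
τ₁ = 884.6/27.31 = 32.3911 min; τ₂ = 525.3/27.31 = 19.2347 min.
Tank 1: C₁ = C_in(1 − e^(−t/τ₁)). Tank 2 (τ₁ ≠ τ₂): C₂ = C_in[1 − (τ₁ e^(−t/τ₁) − τ₂ e^(−t/τ₂))/(τ₁ − τ₂)].
At t = 88.85: e^(−t/τ₁) = 0.0643743, e^(−t/τ₂) = 0.00986016.
C₂ = 1.883·[1 − (32.3911·0.0643743 − 19.2347·0.00986016)/(13.1564)] = 1.883·0.855925 = 1.61171 g/L.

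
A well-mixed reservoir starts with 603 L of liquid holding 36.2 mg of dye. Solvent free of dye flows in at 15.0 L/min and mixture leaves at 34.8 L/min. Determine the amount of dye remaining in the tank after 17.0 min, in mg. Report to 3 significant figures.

8.61 mg

Total volume: dV/dt = Q_in − Q_out = -19.800 L/min, so V(t) = 603 − 19.800 t and V(17.0) = 266.40 L.
Species balance (pure solvent in): dm/dt = −Q_out · m/V(t).
dm/m = −Q_out dt/(V₀ − 19.800 t); integrating gives ln(m/m₀) = −(Q_out/(Q_in−Q_out)) ln(V/V₀).
m = m₀ (V₀/V)^(Q_out/(Q_in−Q_out)) = 36.2 × (603/266.40)^(-1.7576) = 8.6129 mg.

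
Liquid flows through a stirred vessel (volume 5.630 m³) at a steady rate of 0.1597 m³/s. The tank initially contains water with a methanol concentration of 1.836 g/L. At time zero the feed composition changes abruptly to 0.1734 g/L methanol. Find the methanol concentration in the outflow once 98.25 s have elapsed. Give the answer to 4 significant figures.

0.2758 g/L

Accumulation = in − out for the solute gives V dC/dt = Q(C_in − C).
Time constant τ = V/Q = 5.630/0.1597 = 35.2536 s.
Integrating: C(t) = C_in + (C₀ − C_in) e^(−t/τ).
C(98.25) = 0.1734 + (1.836 − 0.1734)·e^(−98.25/35.2536) = 0.1734 + (1.66260)·0.0616089 = 0.275831 g/L.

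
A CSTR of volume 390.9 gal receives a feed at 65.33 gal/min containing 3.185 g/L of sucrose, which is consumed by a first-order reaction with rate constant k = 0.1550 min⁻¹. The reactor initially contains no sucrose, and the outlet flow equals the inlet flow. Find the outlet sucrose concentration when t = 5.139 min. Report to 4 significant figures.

Species balance: V dC/dt = Q C_in − Q C − k V C.
This is linear with rate a = Q/V + k = 0.322127 min⁻¹.
C_ss = Q C_in/(Q + kV) = 1.65245 g/L; C(t) = C_ss + (C₀ − C_ss) e^(−a t).
C(5.139) = 1.65245 + (-1.65245)·e^(−0.322127·5.139) = 1.65245 + (-1.65245)·0.191013 = 1.33681 g/L.

1.337 g/L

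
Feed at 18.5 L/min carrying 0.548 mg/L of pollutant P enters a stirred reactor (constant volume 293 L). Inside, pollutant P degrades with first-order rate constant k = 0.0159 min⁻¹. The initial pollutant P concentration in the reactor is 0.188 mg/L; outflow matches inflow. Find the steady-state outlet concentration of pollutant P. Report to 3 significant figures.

0.438 mg/L

V dC/dt = Q(C_in − C) − k V C.
At steady state: 0 = Q C_in − (Q + kV) C_ss, so C_ss = Q C_in/(Q + kV).
C_ss = 18.5·0.548/(18.5 + 0.0159·293) = 10.138/23.159 = 0.43776 mg/L.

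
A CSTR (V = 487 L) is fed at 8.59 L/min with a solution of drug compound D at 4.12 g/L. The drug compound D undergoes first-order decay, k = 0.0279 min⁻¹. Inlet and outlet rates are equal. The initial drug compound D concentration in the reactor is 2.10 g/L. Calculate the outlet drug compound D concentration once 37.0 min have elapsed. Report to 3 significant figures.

Accumulation = in − out − consumed: V dC/dt = Q C_in − Q C − k V C.
This is linear with rate a = Q/V + k = 0.045539 min⁻¹.
C_ss = Q C_in/(Q + kV) = 1.5958 g/L; C(t) = C_ss + (C₀ − C_ss) e^(−a t).
C(37.0) = 1.5958 + (0.50419)·e^(−0.045539·37.0) = 1.5958 + (0.50419)·0.18546 = 1.6893 g/L.

1.69 g/L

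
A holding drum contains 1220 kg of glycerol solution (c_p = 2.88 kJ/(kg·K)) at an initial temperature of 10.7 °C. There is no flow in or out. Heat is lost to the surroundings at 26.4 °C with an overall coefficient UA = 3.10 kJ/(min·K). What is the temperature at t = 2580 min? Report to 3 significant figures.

Heat balance on the well-mixed liquid: M c_p dT/dt = −UA(T − T_amb).
dT/dt = (T_ss − T)/τ with T_ss = T_amb = 26.400 °C, τ = M c_p/UA = 1220·2.88/3.10 = 1133.4 min.
Integrating: T(t) = T_ss + (T₀ − T_ss) e^(−t/τ).
T(2580) = 26.400 + (-15.700)·0.10266 = 24.788 °C.

24.8 °C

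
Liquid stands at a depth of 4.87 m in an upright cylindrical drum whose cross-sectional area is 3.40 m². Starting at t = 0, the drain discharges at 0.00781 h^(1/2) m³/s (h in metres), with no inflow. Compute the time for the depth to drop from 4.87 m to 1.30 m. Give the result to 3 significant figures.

A dh/dt = −Q_out = −0.00781 √h.
∫ h^(−1/2) dh = −(0.00781/A) ∫ dt, giving 2√h = 2√h₀ − (0.00781/A) t.
t = 2A(√h₀ − √h)/0.00781 = 2·3.40·(√4.87 − √1.30)/0.00781
  = 6.8000 × (2.2068 − 1.1402) / 0.00781 = 928.69 s.

929 s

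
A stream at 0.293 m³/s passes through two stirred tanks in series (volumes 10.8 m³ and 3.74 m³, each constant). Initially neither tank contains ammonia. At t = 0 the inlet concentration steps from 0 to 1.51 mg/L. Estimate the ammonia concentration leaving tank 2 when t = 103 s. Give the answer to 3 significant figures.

Each tank obeys Vᵢ dCᵢ/dt = Q(Cᵢ₋₁ − Cᵢ), so τᵢ = Vᵢ/Q.
τ₁ = 10.8/0.293 = 36.860 s; τ₂ = 3.74/0.293 = 12.765 s.
Tank 1: C₁ = C_in(1 − e^(−t/τ₁)). Tank 2 (τ₁ ≠ τ₂): C₂ = C_in[1 − (τ₁ e^(−t/τ₁) − τ₂ e^(−t/τ₂))/(τ₁ − τ₂)].
At t = 103: e^(−t/τ₁) = 0.061154, e^(−t/τ₂) = 0.00031302.
C₂ = 1.51·[1 − (36.860·0.061154 − 12.765·0.00031302)/(24.096)] = 1.51·0.90662 = 1.3690 mg/L.

1.37 mg/L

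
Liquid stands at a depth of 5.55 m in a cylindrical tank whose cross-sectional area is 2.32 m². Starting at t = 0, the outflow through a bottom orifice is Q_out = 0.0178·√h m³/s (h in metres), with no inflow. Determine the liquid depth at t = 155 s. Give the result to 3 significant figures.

3.10 m

With no inflow, A dh/dt = −0.0178 √h.
This is separable: 2 d(√h)/dt = −0.0178/A, so √h = √h₀ − (0.0178/(2A)) t.
√h = √5.55 − 0.0178·155/(2·2.32) = 2.3558 − 0.59461 = 1.7612.
h = 1.7612² = 3.1019 m.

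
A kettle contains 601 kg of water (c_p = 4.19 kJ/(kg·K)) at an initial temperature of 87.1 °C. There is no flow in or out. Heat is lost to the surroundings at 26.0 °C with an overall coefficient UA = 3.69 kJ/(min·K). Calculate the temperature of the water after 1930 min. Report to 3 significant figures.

Lumped-capacitance energy balance: M c_p dT/dt = UA(T_amb − T).
dT/dt = (T_ss − T)/τ with T_ss = T_amb = 26.000 °C, τ = M c_p/UA = 601·4.19/3.69 = 682.44 min.
Integrating: T(t) = T_ss + (T₀ − T_ss) e^(−t/τ).
T(1930) = 26.000 + (61.100)·0.059125 = 29.613 °C.

29.6 °C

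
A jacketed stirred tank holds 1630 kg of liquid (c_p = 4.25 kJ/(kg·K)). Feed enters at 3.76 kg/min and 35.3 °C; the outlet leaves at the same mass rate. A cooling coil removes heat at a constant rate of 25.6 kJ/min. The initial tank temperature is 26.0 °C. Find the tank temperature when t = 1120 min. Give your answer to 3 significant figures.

33.1 °C

M c_p dT/dt = ṁ c_p (T_in − T) − Q̇.
Rearrange: dT/dt = (T_ss − T)/τ with τ = M/ṁ = 433.51 min and T_ss = T_in − Q̇/(ṁ c_p) = 33.698 °C.
Solution: T(t) = T_ss + (T₀ − T_ss) e^(−t/τ).
T(1120) = 33.698 + (-7.6980)·e^(−1120/433.51) = 33.698 + (-7.6980)·0.075505 = 33.117 °C.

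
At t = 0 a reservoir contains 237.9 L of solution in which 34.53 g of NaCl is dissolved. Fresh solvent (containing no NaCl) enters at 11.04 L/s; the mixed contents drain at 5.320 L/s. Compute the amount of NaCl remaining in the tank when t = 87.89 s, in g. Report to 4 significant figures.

Total volume: dV/dt = Q_in − Q_out = 5.72000 L/s, so V(t) = 237.9 + 5.72000 t and V(87.89) = 740.631 L.
No NaCl enters, so dm/dt = −Q_out · (m/V).
dm/m = −Q_out dt/(V₀ + 5.72000 t); integrating gives ln(m/m₀) = −(Q_out/(Q_in−Q_out)) ln(V/V₀).
m = m₀ (V₀/V)^(Q_out/(Q_in−Q_out)) = 34.53 × (237.9/740.631)^(0.930070) = 12.0082 g.

12.01 g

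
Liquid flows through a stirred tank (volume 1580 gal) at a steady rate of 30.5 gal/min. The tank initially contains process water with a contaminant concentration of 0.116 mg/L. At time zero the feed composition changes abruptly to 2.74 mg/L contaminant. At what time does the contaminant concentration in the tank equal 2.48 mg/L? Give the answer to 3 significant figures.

120 min

Accumulation = in − out for the solute gives V dC/dt = Q(C_in − C), so τ = V/Q = 51.803 min.
C(t) = C_in + (C₀ − C_in) e^(−t/τ). Set C = 2.48 and solve for t:
e^(−t/τ) = (C − C_in)/(C₀ − C_in) = (2.48 − 2.74)/(0.116 − 2.74) = 0.099085
t = −τ ln(…) = 51.803 × 2.3118 = 119.76 min.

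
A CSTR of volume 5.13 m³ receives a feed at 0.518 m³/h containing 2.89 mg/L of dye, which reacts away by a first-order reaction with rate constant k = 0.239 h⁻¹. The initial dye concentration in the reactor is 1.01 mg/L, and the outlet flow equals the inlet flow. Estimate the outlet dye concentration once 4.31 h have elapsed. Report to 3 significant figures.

Species balance: V dC/dt = Q C_in − Q C − k V C.
This is linear with rate a = Q/V + k = 0.33997 h⁻¹.
C_ss = Q C_in/(Q + kV) = 0.85835 mg/L; C(t) = C_ss + (C₀ − C_ss) e^(−a t).
C(4.31) = 0.85835 + (0.15165)·e^(−0.33997·4.31) = 0.85835 + (0.15165)·0.23101 = 0.89338 mg/L.

0.893 mg/L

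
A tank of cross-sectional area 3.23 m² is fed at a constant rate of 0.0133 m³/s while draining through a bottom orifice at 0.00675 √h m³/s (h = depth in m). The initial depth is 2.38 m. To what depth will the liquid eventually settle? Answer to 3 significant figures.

Accumulation of liquid (constant cross-section A): A dh/dt = Q_in − 0.00675 √h. At steady state dh/dt = 0:
Q_in = 0.00675 √h_ss ⇒ √h_ss = 0.0133/0.00675 = 1.9704.
h_ss = 1.9704² = 3.8824 m. (Since h₀ = 2.38 m < h_ss, the level will rise toward this value.)

3.88 m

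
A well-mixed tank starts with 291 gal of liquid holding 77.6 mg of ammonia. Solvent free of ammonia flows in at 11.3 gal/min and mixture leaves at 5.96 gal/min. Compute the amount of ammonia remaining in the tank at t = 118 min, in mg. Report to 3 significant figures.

Total volume: dV/dt = Q_in − Q_out = 5.3400 gal/min, so V(t) = 291 + 5.3400 t and V(118) = 921.12 gal.
No ammonia enters, so dm/dt = −Q_out · (m/V).
Separate: dm/m = −Q_out dt/V(t) ⇒ ln(m/m₀) = −(Q_out/(Q_in−Q_out)) ln(V/V₀).
m = m₀ (V₀/V)^(Q_out/(Q_in−Q_out)) = 77.6 × (291/921.12)^(1.1161) = 21.446 mg.

21.4 mg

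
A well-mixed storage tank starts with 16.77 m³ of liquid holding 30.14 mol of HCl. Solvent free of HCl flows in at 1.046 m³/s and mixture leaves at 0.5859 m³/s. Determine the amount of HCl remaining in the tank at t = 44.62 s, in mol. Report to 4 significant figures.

10.89 mol

Total volume: dV/dt = Q_in − Q_out = 0.460100 m³/s, so V(t) = 16.77 + 0.460100 t and V(44.62) = 37.2997 m³.
No HCl enters, so dm/dt = −Q_out · (m/V).
dm/m = −Q_out dt/(V₀ + 0.460100 t); integrating gives ln(m/m₀) = −(Q_out/(Q_in−Q_out)) ln(V/V₀).
m = m₀ (V₀/V)^(Q_out/(Q_in−Q_out)) = 30.14 × (16.77/37.2997)^(1.27342) = 10.8905 mol.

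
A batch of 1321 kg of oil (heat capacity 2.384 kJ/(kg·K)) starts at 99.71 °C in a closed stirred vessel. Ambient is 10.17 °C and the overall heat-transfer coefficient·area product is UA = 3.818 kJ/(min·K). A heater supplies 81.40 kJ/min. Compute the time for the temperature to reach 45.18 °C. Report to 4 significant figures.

Lumped-capacitance energy balance: M c_p dT/dt = UA(T_amb − T) + Q̇.
τ = M c_p/UA = 824.847 min; T_ss = T_amb + Q̇/UA = 10.17 + 81.40/3.818 = 31.4901 °C.
T(t) = T_ss + (T₀ − T_ss)e^(−t/τ); set T = 45.18:
t = −τ ln[(T − T_ss)/(T₀ − T_ss)] = −824.847 · ln(0.200674) = 1324.77 min.

1325 min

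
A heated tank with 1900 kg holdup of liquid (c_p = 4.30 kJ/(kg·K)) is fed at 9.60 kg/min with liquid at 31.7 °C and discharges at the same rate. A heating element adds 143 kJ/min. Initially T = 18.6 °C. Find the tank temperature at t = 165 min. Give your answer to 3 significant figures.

M c_p dT/dt = ṁ c_p (T_in − T) + Q̇.
τ = M/ṁ = 197.92 min; T_ss = T_in + Q̇/(ṁ c_p) = 31.7 + 143/(9.60·4.30) = 35.164 °C.
This is linear first-order; T(t) = T_ss + (T₀ − T_ss) e^(−t/τ).
T(165) = 35.164 + (-16.564)·e^(−165/197.92) = 35.164 + (-16.564)·0.43445 = 27.968 °C.

28.0 °C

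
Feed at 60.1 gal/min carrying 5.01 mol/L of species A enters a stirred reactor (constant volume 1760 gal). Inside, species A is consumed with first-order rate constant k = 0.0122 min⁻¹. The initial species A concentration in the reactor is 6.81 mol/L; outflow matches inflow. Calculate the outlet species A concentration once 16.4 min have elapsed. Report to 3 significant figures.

5.15 mol/L

V dC/dt = Q(C_in − C) − k V C.
This is linear with rate a = Q/V + k = 0.046348 min⁻¹.
C_ss = Q C_in/(Q + kV) = 3.6912 mol/L; C(t) = C_ss + (C₀ − C_ss) e^(−a t).
C(16.4) = 3.6912 + (3.1188)·e^(−0.046348·16.4) = 3.6912 + (3.1188)·0.46762 = 5.1496 mol/L.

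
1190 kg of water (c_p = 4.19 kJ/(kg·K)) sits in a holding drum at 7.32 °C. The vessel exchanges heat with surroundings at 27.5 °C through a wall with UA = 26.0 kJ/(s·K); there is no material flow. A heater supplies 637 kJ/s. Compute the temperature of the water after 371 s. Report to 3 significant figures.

45.5 °C

M c_p dT/dt = −UA(T − T_amb) + Q̇.
dT/dt = (T_ss − T)/τ with T_ss = T_amb + Q̇/UA = 27.5 + 637/26.0 = 52.000 °C, τ = M c_p/UA = 1190·4.19/26.0 = 191.77 s.
T approaches T_ss exponentially: T(t) = T_ss + (T₀ − T_ss) e^(−t/τ).
T(371) = 52.000 + (-44.680)·0.14449 = 45.544 °C.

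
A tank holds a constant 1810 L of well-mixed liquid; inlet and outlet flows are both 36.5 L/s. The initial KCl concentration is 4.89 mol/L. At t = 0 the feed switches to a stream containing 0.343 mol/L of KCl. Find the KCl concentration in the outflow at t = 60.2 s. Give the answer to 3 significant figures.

Transient balance on the dissolved component: V dC/dt = Q(C_in − C).
Time constant τ = V/Q = 1810/36.5 = 49.589 s.
C approaches C_in exponentially: C(t) = C_in + (C₀ − C_in) e^(−t/τ).
C(60.2) = 0.343 + (4.89 − 0.343)·e^(−60.2/49.589) = 0.343 + (4.5470)·0.29701 = 1.6935 mol/L.

1.69 mol/L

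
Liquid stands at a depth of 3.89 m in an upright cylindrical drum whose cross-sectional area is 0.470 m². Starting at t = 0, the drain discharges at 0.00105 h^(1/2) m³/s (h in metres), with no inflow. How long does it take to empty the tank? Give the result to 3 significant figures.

Unsteady balance on liquid volume: A dh/dt = −0.00105 √h.
This is separable: 2 d(√h)/dt = −0.00105/A, so √h = √h₀ − (0.00105/(2A)) t.
Tank is empty when √h = 0: t_empty = 2A√h₀/0.00105.
t_empty = 2·0.470·√3.89/0.00105 = 0.94000·1.9723/0.00105 = 1765.7 s.

1770 s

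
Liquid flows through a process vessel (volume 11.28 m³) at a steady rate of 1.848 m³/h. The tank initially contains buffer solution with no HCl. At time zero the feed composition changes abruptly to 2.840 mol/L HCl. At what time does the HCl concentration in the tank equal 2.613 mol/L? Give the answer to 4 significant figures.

15.42 h

Mass balance on the solute (V constant): V dC/dt = Q(C_in − C), so τ = V/Q = 6.10390 h.
C(t) = C_in + (C₀ − C_in) e^(−t/τ). Set C = 2.613 and solve for t:
e^(−t/τ) = (C − C_in)/(C₀ − C_in) = (2.613 − 2.840)/(0 − 2.840) = 0.0799296
t = −τ ln(…) = 6.10390 × 2.52661 = 15.4222 h.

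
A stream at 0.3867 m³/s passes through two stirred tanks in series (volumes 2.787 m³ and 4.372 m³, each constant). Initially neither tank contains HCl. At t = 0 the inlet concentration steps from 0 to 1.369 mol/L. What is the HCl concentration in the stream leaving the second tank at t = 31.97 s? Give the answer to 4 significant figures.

Species balance on tank i: dCᵢ/dt = (Cᵢ₋₁ − Cᵢ)/τᵢ with τᵢ = Vᵢ/Q.
τ₁ = 2.787/0.3867 = 7.20714 s; τ₂ = 4.372/0.3867 = 11.3059 s.
Tank 1: C₁ = C_in(1 − e^(−t/τ₁)). Tank 2 (τ₁ ≠ τ₂): C₂ = C_in[1 − (τ₁ e^(−t/τ₁) − τ₂ e^(−t/τ₂))/(τ₁ − τ₂)].
At t = 31.97: e^(−t/τ₁) = 0.0118446, e^(−t/τ₂) = 0.0591475.
C₂ = 1.369·[1 − (7.20714·0.0118446 − 11.3059·0.0591475)/(-4.09878)] = 1.369·0.857677 = 1.17416 mol/L.

1.174 mol/L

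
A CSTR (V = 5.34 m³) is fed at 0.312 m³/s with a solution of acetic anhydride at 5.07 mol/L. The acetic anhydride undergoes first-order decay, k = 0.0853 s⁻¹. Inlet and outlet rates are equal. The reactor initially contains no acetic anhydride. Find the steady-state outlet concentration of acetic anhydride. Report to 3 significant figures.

V dC/dt = Q(C_in − C) − k V C.
At steady state: 0 = Q C_in − (Q + kV) C_ss, so C_ss = Q C_in/(Q + kV).
C_ss = 0.312·5.07/(0.312 + 0.0853·5.34) = 1.5818/0.76750 = 2.0610 mol/L.

2.06 mol/L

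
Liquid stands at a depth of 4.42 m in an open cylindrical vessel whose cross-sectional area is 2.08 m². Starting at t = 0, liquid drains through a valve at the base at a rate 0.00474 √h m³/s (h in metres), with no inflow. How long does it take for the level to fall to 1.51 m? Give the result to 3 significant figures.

Accumulation of liquid (constant cross-section A): A dh/dt = −0.00474 √h.
Separate and integrate: 2(√h − √h₀) = −(0.00474/A) t.
t = 2A(√h₀ − √h)/0.00474 = 2·2.08·(√4.42 − √1.51)/0.00474
  = 4.1600 × (2.1024 − 1.2288) / 0.00474 = 766.67 s.

767 s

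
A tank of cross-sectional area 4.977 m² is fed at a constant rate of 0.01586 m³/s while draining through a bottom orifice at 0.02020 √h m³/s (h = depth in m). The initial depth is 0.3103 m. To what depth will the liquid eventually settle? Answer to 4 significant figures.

A dh/dt = Q_in − 0.02020 √h. Steady state requires inflow = outflow:
Q_in = 0.02020 √h_ss ⇒ √h_ss = 0.01586/0.02020 = 0.785149.
h_ss = 0.785149² = 0.616458 m. (Since h₀ = 0.3103 m < h_ss, the level will rise toward this value.)

0.6165 m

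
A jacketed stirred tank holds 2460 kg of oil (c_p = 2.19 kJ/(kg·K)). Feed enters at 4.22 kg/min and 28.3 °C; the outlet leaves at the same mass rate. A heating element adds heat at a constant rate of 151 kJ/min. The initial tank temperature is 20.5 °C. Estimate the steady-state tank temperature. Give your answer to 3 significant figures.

44.6 °C

M c_p dT/dt = ṁ c_p (T_in − T) + Q̇.
At steady state dT/dt = 0 ⇒ T_ss = T_in + Q̇/(ṁ c_p) = 28.3 + 151/(4.22·2.19) = 44.639 °C.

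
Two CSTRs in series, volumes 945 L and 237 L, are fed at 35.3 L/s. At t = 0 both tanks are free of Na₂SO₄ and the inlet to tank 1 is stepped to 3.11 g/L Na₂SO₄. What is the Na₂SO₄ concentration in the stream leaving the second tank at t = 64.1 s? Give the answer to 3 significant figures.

2.73 g/L

Time constants: τᵢ = Vᵢ/Q for each well-mixed tank.
τ₁ = 945/35.3 = 26.771 s; τ₂ = 237/35.3 = 6.7139 s.
Solving the cascade with C₁(0)=C₂(0)=0 gives C₂(t) = C_in[1 − (τ₁ e^(−t/τ₁) − τ₂ e^(−t/τ₂))/(τ₁ − τ₂)].
At t = 64.1: e^(−t/τ₁) = 0.091225, e^(−t/τ₂) = 7.1388e-05.
C₂ = 3.11·[1 − (26.771·0.091225 − 6.7139·7.1388e-05)/(20.057)] = 3.11·0.87826 = 2.7314 g/L.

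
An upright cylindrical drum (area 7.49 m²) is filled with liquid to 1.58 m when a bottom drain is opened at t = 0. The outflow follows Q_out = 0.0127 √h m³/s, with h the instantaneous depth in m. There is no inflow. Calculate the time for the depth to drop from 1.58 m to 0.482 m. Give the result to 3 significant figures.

664 s

Accumulation of liquid (constant cross-section A): A dh/dt = −0.0127 √h.
This is separable: 2 d(√h)/dt = −0.0127/A, so √h = √h₀ − (0.0127/(2A)) t.
t = 2A(√h₀ − √h)/0.0127 = 2·7.49·(√1.58 − √0.482)/0.0127
  = 14.980 × (1.2570 − 0.69426) / 0.0127 = 663.74 s.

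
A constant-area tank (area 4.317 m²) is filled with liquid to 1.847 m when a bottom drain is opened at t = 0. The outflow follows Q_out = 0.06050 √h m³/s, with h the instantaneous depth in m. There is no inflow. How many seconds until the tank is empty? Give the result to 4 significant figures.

Accumulation of liquid (constant cross-section A): A dh/dt = −0.06050 √h.
∫ h^(−1/2) dh = −(0.06050/A) ∫ dt, giving 2√h = 2√h₀ − (0.06050/A) t.
Tank is empty when √h = 0: t_empty = 2A√h₀/0.06050.
t_empty = 2·4.317·√1.847/0.06050 = 8.63400·1.35904/0.06050 = 193.950 s.

194.0 s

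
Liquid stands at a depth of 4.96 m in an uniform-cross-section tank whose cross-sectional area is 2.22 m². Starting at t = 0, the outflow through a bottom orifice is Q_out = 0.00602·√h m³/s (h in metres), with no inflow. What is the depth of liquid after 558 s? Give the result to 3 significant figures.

A dh/dt = −Q_out = −0.00602 √h.
∫ h^(−1/2) dh = −(0.00602/A) ∫ dt, giving 2√h = 2√h₀ − (0.00602/A) t.
√h = √4.96 − 0.00602·558/(2·2.22) = 2.2271 − 0.75657 = 1.4705.
h = 1.4705² = 2.1625 m.

2.16 m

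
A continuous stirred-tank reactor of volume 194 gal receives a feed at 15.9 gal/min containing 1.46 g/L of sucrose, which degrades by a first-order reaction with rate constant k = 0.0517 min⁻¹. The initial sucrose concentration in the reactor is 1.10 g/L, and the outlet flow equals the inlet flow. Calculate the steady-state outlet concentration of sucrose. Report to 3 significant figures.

0.895 g/L

Accumulation = in − out − consumed: V dC/dt = Q C_in − Q C − k V C.
At steady state: 0 = Q C_in − (Q + kV) C_ss, so C_ss = Q C_in/(Q + kV).
C_ss = 15.9·1.46/(15.9 + 0.0517·194) = 23.214/25.930 = 0.89526 g/L.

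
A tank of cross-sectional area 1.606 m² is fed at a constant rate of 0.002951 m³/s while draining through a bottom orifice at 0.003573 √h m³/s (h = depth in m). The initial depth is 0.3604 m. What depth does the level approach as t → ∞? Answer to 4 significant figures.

0.6821 m

Level balance: A dh/dt = 0.002951 − 0.003573 √h. Setting dh/dt = 0:
Q_in = 0.003573 √h_ss ⇒ √h_ss = 0.002951/0.003573 = 0.825917.
h_ss = 0.825917² = 0.682138 m. (Since h₀ = 0.3604 m < h_ss, the level will rise toward this value.)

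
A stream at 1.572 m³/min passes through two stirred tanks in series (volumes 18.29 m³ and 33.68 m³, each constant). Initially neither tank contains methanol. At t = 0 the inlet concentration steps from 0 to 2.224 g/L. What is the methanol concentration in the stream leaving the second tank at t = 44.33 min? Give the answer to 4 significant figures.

Each tank obeys Vᵢ dCᵢ/dt = Q(Cᵢ₋₁ − Cᵢ), so τᵢ = Vᵢ/Q.
τ₁ = 18.29/1.572 = 11.6349 min; τ₂ = 33.68/1.572 = 21.4249 min.
Solving the cascade with C₁(0)=C₂(0)=0 gives C₂(t) = C_in[1 − (τ₁ e^(−t/τ₁) − τ₂ e^(−t/τ₂))/(τ₁ − τ₂)].
At t = 44.33: e^(−t/τ₁) = 0.0221459, e^(−t/τ₂) = 0.126301.
C₂ = 2.224·[1 − (11.6349·0.0221459 − 21.4249·0.126301)/(-9.79008)] = 2.224·0.749917 = 1.66781 g/L.

1.668 g/L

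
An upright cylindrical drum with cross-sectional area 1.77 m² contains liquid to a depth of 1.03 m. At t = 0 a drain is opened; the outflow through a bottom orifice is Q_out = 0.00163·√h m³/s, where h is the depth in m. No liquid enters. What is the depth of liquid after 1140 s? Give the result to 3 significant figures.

0.240 m

Mass balance (ρ constant): A dh/dt = −0.00163 √h.
∫ h^(−1/2) dh = −(0.00163/A) ∫ dt, giving 2√h = 2√h₀ − (0.00163/A) t.
√h = √1.03 − 0.00163·1140/(2·1.77) = 1.0149 − 0.52492 = 0.48997.
h = 0.48997² = 0.24007 m.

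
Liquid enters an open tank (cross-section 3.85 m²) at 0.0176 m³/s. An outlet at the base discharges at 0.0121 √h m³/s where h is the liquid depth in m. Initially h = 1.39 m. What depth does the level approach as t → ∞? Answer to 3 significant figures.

2.12 m

Volume balance on the tank: A dh/dt = Q_in − 0.0121 √h. At steady state dh/dt = 0:
Q_in = 0.0121 √h_ss ⇒ √h_ss = 0.0176/0.0121 = 1.4545.
h_ss = 1.4545² = 2.1157 m. (Since h₀ = 1.39 m < h_ss, the level will rise toward this value.)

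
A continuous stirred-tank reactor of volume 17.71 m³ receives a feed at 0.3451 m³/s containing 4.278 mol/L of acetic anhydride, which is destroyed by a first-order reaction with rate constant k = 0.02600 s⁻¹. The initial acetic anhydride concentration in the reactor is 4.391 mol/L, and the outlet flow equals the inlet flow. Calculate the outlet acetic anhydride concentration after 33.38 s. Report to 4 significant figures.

Species balance: V dC/dt = Q C_in − Q C − k V C.
This is linear with rate a = Q/V + k = 0.0454862 s⁻¹.
C_ss = Q C_in/(Q + kV) = 1.83269 mol/L; C(t) = C_ss + (C₀ − C_ss) e^(−a t).
C(33.38) = 1.83269 + (2.55831)·e^(−0.0454862·33.38) = 1.83269 + (2.55831)·0.219078 = 2.39316 mol/L.

2.393 mol/L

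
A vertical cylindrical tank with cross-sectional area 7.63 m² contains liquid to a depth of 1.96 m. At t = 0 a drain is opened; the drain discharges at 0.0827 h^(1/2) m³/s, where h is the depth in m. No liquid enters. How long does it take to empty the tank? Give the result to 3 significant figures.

258 s

With no inflow, A dh/dt = −0.0827 √h.
∫ h^(−1/2) dh = −(0.0827/A) ∫ dt, giving 2√h = 2√h₀ − (0.0827/A) t.
Set h = 0: 2√h₀ = (0.0827/A) t_empty ⇒ t_empty = 2A√h₀/0.0827.
t_empty = 2·7.63·√1.96/0.0827 = 15.260·1.4000/0.0827 = 258.33 s.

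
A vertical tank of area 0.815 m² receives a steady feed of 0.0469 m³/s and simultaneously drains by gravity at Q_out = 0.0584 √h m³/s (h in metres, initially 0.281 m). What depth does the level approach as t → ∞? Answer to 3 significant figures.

A dh/dt = Q_in − 0.0584 √h. Steady state requires inflow = outflow:
Q_in = 0.0584 √h_ss ⇒ √h_ss = 0.0469/0.0584 = 0.80308.
h_ss = 0.80308² = 0.64494 m. (Since h₀ = 0.281 m < h_ss, the level will rise toward this value.)

0.645 m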